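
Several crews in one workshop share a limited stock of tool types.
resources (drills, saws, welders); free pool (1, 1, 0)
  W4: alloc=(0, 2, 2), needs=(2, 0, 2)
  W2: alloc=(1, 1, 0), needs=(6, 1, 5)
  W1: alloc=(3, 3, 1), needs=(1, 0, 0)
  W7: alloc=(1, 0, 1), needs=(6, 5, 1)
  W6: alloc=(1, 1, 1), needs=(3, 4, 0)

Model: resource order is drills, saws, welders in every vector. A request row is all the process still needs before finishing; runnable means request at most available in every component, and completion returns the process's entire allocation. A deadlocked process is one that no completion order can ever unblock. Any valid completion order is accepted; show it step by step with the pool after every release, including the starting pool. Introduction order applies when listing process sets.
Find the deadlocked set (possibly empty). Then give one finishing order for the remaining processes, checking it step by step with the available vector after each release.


Deadlocked: W2 and W7.
Key observation: the wall is drills: completing W1, W6, W4 brings the pool only to (5, 7, 4), and all the rest need more.
One completion order for the rest: W1, W6, W4. Step-by-step check:
  pool = (1, 1, 0)
  W1 needs (1, 0, 0) <= (1, 1, 0) -> finishes; pool += (3, 3, 1) = (4, 4, 1)
  W6 needs (3, 4, 0) <= (4, 4, 1) -> finishes; pool += (1, 1, 1) = (5, 5, 2)
  W4 needs (2, 0, 2) <= (5, 5, 2) -> finishes; pool += (0, 2, 2) = (5, 7, 4)
None of the blocked processes ever fits:
  blocked: W2 wants (6, 1, 5), pool (5, 7, 4) — not enough drills and welders
  blocked: W7 wants (6, 5, 1), pool (5, 7, 4) — not enough drills


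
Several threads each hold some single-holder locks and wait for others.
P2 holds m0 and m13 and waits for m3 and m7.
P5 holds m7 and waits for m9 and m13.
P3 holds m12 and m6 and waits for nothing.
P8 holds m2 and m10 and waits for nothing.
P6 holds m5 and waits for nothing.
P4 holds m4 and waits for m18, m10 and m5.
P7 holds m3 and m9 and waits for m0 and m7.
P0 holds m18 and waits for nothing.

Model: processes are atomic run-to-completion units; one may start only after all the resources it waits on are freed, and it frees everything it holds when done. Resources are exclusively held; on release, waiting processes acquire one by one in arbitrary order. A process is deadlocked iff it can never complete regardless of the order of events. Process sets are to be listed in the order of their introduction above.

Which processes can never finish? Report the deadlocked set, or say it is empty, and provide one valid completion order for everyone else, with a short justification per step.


Deadlocked: P2, P5 and P7.
Key observation: along P2 -> P5 -> P2, each member waits on what the next one holds — a deadlock; P7 is caught in further circular waits.
One completion order for the rest: P0, P3, P6, P8, P4.
Check, step by step:
  P0: no waits; runs immediately, freeing m18
  P3: no waits; runs immediately, freeing m12 and m6
  P6: no waits; runs immediately, freeing m5
  P8: no waits; runs immediately, freeing m2 and m10
  P4: everything it awaited (m18, m10 and m5) is free; runs, freeing m4


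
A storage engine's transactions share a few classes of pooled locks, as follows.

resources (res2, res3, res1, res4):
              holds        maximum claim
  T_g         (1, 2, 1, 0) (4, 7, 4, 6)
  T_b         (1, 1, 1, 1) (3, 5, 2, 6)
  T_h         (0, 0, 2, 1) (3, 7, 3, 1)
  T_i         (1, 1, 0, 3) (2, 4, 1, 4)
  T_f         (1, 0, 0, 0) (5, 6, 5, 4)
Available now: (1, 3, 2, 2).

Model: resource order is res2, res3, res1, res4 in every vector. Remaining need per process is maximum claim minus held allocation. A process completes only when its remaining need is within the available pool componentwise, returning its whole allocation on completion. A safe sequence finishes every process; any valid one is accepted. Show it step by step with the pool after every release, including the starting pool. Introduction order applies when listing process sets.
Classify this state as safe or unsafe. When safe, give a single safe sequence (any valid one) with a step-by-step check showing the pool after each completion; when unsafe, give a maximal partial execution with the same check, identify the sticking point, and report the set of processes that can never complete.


SAFE. One safe sequence: T_i, T_b, T_g, T_h, T_f.
Key observation: reading the order forward, T_i is the first process whose need (1, 3, 1, 1) meets the free pool (1, 3, 2, 2) exactly on a resource it requests.
Check, step by step:
  pool = (1, 3, 2, 2)
  T_i needs (1, 3, 1, 1) <= (1, 3, 2, 2) -> finishes; pool += (1, 1, 0, 3) = (2, 4, 2, 5)
  T_b needs (2, 4, 1, 5) <= (2, 4, 2, 5) -> finishes; pool += (1, 1, 1, 1) = (3, 5, 3, 6)
  T_g needs (3, 5, 3, 6) <= (3, 5, 3, 6) -> finishes; pool += (1, 2, 1, 0) = (4, 7, 4, 6)
  T_h needs (3, 7, 1, 0) <= (4, 7, 4, 6) -> finishes; pool += (0, 0, 2, 1) = (4, 7, 6, 7)
  T_f needs (4, 6, 5, 4) <= (4, 7, 6, 7) -> finishes; pool += (1, 0, 0, 0) = (5, 7, 6, 7)


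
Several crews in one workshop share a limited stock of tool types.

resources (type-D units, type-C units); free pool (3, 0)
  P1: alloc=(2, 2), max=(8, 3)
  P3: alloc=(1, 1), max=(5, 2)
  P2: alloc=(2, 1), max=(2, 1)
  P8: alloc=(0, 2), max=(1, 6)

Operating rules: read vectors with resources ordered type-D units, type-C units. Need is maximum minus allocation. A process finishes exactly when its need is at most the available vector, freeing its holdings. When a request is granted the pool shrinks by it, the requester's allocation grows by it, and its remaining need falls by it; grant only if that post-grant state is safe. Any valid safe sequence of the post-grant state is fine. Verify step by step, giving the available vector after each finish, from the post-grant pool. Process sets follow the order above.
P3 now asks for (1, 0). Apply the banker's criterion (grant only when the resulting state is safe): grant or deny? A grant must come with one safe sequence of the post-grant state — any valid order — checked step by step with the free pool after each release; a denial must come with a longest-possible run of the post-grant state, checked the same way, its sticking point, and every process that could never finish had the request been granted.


GRANT: granting preserves safety; a valid post-grant sequence is P2, P3, P1, P8.
Key observation: even at the reduced pool (2, 0), P2 fits immediately, so safety survives the grant.
Verifying the post-grant state step by step:
  pool = (2, 0)
  P2 needs (0, 0) <= (2, 0) -> finishes; pool += (2, 1) = (4, 1)
  P3 needs (3, 1) <= (4, 1) -> finishes; pool += (2, 1) = (6, 2)
  P1 needs (6, 1) <= (6, 2) -> finishes; pool += (2, 2) = (8, 4)
  P8 needs (1, 4) <= (8, 4) -> finishes; pool += (0, 2) = (8, 6)


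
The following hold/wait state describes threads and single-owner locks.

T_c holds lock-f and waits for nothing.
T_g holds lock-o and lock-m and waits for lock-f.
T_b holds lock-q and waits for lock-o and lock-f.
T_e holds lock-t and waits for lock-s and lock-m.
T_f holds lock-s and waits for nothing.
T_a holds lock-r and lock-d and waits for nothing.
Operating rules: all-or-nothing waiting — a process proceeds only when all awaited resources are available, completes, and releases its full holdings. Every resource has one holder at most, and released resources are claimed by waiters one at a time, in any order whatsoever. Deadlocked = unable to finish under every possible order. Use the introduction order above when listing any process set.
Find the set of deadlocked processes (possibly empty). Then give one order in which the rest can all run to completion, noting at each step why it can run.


Nothing here is deadlocked.
Key observation: every chain of waits terminates; starting from the processes that wait on nothing, all the rest unlock in turn.
One completion order for the rest: T_c, T_g, T_f, T_e, T_a, T_b.
Step-by-step check:
  run T_c (it waits on nothing); releases lock-f
  T_g: everything it awaited (lock-f) is free; runs, freeing lock-o and lock-m
  run T_f (it waits on nothing); releases lock-s
  T_e: everything it awaited (lock-s and lock-m) is free; runs, freeing lock-t
  run T_a (it waits on nothing); releases lock-r and lock-d
  T_b: everything it awaited (lock-o and lock-f) is free; runs, freeing lock-q


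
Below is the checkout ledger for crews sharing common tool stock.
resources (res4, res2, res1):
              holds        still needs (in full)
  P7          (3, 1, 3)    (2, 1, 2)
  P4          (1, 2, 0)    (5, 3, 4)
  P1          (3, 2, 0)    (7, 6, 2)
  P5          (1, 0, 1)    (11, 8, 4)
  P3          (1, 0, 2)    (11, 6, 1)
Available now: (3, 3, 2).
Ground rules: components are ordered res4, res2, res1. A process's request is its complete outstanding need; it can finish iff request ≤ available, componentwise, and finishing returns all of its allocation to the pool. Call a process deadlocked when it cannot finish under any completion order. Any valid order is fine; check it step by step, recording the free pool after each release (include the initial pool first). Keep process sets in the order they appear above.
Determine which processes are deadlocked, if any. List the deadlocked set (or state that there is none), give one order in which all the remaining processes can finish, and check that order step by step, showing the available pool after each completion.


The deadlocked set is P5 and P3.
Key observation: the pool after P7, P4, P1 is (10, 8, 5); every surviving request exceeds it in res4, so progress ends there.
The rest can finish in the order P7, P4, P1. Check, step by step:
  pool = (3, 3, 2)
  P7 needs (2, 1, 2) <= (3, 3, 2) -> finishes; pool += (3, 1, 3) = (6, 4, 5)
  P4 needs (5, 3, 4) <= (6, 4, 5) -> finishes; pool += (1, 2, 0) = (7, 6, 5)
  P1 needs (7, 6, 2) <= (7, 6, 5) -> finishes; pool += (3, 2, 0) = (10, 8, 5)
The blocked processes can never fit:
  P5 still needs (11, 8, 4) but only (10, 8, 5) is free — short on res4
  P3 still needs (11, 6, 1) but only (10, 8, 5) is free — short on res4


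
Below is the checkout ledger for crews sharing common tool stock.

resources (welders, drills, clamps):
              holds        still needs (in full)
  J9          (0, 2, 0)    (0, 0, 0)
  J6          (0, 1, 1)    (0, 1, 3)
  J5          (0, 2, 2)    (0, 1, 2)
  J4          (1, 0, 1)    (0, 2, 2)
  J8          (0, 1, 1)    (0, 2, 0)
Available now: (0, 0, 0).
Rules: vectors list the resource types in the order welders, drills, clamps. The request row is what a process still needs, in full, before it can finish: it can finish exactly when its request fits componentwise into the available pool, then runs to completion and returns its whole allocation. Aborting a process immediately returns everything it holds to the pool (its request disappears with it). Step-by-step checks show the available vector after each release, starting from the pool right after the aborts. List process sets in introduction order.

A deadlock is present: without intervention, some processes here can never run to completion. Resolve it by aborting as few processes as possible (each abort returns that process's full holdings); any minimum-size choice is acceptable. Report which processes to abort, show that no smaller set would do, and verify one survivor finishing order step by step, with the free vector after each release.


Minimum abort set: J6.
Key observation: the returned (0, 1, 1) from J6 is what brings J4 — unrunnable before, under any order — into play at step 3.
No smaller set exists: with zero aborts the deadlock remains.
One survivor order: J9, J8, J4, J5. Verifying each step (post-abort pool first):
  pool = (0, 1, 1)
  J9: need (0, 0, 0) fits (0, 1, 1); releases (0, 2, 0), pool now (0, 3, 1)
  J8: need (0, 2, 0) fits (0, 3, 1); releases (0, 1, 1), pool now (0, 4, 2)
  J4: need (0, 2, 2) fits (0, 4, 2); releases (1, 0, 1), pool now (1, 4, 3)
  J5: need (0, 1, 2) fits (1, 4, 3); releases (0, 2, 2), pool now (1, 6, 5)


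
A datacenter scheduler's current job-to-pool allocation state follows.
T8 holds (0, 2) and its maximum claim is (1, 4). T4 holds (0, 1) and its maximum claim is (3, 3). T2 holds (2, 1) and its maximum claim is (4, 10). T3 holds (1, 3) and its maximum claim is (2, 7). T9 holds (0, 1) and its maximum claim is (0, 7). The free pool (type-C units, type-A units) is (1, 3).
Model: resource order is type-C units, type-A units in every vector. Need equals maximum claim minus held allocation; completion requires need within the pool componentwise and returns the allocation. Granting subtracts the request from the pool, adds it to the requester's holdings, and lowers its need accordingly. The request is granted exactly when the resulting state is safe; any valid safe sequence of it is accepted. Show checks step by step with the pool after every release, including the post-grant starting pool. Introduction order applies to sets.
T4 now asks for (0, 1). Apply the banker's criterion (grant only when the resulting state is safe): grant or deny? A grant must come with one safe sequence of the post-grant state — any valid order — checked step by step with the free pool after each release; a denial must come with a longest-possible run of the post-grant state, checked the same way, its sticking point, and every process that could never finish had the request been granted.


DENY. Granting would leave the state unsafe.
Key observation: after T8, T3, T9 the pool peaks at (2, 8), and each blocked process is short somewhere: T4 on type-C units; T2 on type-A units.
After a pretend grant, a maximal execution: T8, T3, T9 — then nothing else fits. Verifying each step:
  pool = (1, 2)
  T8: need (1, 2) fits (1, 2); releases (0, 2), pool now (1, 4)
  T3: need (1, 4) fits (1, 4); releases (1, 3), pool now (2, 7)
  T9: need (0, 6) fits (2, 7); releases (0, 1), pool now (2, 8)
  blocked: T4 wants (3, 1), pool (2, 8) — not enough type-C units
  blocked: T2 wants (2, 9), pool (2, 8) — not enough type-A units
Had the request been granted, T4 and T2 could never finish.


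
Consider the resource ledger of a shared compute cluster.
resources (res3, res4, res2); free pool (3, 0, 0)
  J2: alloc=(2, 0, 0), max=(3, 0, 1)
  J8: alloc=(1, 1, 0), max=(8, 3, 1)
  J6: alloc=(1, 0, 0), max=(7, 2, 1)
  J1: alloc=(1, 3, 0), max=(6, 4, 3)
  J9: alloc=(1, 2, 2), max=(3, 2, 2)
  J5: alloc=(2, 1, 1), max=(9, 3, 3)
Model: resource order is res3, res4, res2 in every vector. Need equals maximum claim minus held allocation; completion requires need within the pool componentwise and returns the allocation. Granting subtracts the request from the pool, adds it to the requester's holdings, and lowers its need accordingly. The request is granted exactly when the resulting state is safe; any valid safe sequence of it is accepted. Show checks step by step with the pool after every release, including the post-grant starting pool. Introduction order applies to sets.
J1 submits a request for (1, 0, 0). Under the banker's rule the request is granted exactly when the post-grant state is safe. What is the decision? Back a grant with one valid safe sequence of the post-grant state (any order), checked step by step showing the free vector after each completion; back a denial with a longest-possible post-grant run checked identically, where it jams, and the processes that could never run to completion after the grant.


DENY. Granting would leave the state unsafe.
Key observation: after J9, J2 the pool peaks at (5, 2, 2), and each blocked process is short somewhere: J8 on res3; J6 on res3; J1 on res2; J5 on res3.
After a pretend grant, a maximal execution: J9, J2 — then nothing else fits. Check, step by step:
  pool = (2, 0, 0)
  run J9 (needs (2, 0, 0), free (2, 0, 0)); after release of (1, 2, 2) the pool is (3, 2, 2)
  run J2 (needs (1, 0, 1), free (3, 2, 2)); after release of (2, 0, 0) the pool is (5, 2, 2)
  J8 still needs (7, 2, 1) but only (5, 2, 2) is free — short on res3
  J6 still needs (6, 2, 1) but only (5, 2, 2) is free — short on res3
  J1 still needs (4, 1, 3) but only (5, 2, 2) is free — short on res2
  J5 still needs (7, 2, 2) but only (5, 2, 2) is free — short on res3
Processes that could never finish after the grant: J8, J6, J1 and J5.


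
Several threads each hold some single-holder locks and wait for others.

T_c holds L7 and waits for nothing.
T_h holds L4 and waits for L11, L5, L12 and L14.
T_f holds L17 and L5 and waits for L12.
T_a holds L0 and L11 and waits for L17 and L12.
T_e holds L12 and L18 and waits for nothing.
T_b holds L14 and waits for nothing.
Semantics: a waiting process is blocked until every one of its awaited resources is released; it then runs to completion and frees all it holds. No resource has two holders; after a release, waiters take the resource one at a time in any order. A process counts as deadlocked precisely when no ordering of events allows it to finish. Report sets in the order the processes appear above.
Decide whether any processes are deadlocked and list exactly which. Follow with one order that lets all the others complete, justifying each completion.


The deadlocked set is empty.
Key observation: although several processes wait, no cycle exists — each chain bottoms out at a free runner.
The rest can finish in the order T_b, T_e, T_f, T_a, T_h, T_c.
Walking it through:
  T_b: no waits; runs immediately, freeing L14
  T_e: no waits; runs immediately, freeing L12 and L18
  T_f waits on L12 — all released -> runs and releases L17 and L5
  T_a waits on L17 and L12 — all released -> runs and releases L0 and L11
  T_h waits on L11, L5, L12 and L14 — all released -> runs and releases L4
  T_c: no waits; runs immediately, freeing L7


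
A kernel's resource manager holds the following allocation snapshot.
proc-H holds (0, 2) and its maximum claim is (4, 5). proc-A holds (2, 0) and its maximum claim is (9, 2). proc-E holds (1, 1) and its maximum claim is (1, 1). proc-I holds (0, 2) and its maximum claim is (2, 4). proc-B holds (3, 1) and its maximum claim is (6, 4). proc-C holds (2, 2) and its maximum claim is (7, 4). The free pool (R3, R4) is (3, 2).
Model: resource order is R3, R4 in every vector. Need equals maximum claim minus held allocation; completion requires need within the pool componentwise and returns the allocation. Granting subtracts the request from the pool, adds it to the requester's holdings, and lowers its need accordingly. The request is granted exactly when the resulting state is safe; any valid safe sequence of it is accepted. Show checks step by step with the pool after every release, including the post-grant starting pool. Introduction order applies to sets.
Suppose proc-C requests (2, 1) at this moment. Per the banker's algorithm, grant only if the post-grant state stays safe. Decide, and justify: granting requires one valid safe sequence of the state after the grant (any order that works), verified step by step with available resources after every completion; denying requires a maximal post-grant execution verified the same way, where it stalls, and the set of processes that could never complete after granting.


DENY. Granting would leave the state unsafe.
Key observation: the wall is R3: completing proc-E, proc-I brings the pool only to (2, 4), and all the rest need more.
Pretend the grant happened; the run proc-E, proc-I goes as far as possible. Step-by-step check:
  pool = (1, 1)
  proc-E needs (0, 0) <= (1, 1) -> finishes; pool += (1, 1) = (2, 2)
  proc-I needs (2, 2) <= (2, 2) -> finishes; pool += (0, 2) = (2, 4)
  proc-H cannot run: need (4, 3) vs free (2, 4) (insufficient R3)
  proc-A cannot run: need (7, 2) vs free (2, 4) (insufficient R3)
  proc-B cannot run: need (3, 3) vs free (2, 4) (insufficient R3)
  proc-C cannot run: need (3, 1) vs free (2, 4) (insufficient R3)
Processes that could never finish after the grant: proc-H, proc-A, proc-B and proc-C.


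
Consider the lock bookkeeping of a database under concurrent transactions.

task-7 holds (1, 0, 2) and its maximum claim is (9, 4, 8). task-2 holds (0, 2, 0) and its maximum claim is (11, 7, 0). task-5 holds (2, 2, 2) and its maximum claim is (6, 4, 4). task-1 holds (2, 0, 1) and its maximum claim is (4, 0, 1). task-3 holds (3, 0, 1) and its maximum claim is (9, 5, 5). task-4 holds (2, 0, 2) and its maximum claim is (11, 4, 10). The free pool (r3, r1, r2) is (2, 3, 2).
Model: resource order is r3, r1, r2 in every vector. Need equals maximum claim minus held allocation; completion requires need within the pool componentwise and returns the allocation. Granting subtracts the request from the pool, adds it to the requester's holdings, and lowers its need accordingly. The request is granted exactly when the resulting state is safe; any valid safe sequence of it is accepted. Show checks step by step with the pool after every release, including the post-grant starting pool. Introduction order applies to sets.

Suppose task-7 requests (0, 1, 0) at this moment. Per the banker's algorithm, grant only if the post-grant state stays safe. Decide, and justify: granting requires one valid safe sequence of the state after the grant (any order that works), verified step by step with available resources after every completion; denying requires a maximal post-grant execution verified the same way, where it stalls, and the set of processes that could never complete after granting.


DENY. Granting would leave the state unsafe.
Key observation: after task-1, task-5 the pool peaks at (6, 4, 5), and each blocked process is short somewhere: task-7 on r3, r2; task-2 on r3, r1; task-3 on r1; task-4 on r3, r2.
After a pretend grant, a maximal execution: task-1, task-5 — then nothing else fits. Step-by-step check:
  pool = (2, 2, 2)
  task-1 needs (2, 0, 0) <= (2, 2, 2) -> finishes; pool += (2, 0, 1) = (4, 2, 3)
  task-5 needs (4, 2, 2) <= (4, 2, 3) -> finishes; pool += (2, 2, 2) = (6, 4, 5)
  task-7 cannot run: need (8, 3, 6) vs free (6, 4, 5) (insufficient r3 and r2)
  task-2 cannot run: need (11, 5, 0) vs free (6, 4, 5) (insufficient r3 and r1)
  task-3 cannot run: need (6, 5, 4) vs free (6, 4, 5) (insufficient r1)
  task-4 cannot run: need (9, 4, 8) vs free (6, 4, 5) (insufficient r3 and r2)
Had the request been granted, task-7, task-2, task-3 and task-4 could never finish.


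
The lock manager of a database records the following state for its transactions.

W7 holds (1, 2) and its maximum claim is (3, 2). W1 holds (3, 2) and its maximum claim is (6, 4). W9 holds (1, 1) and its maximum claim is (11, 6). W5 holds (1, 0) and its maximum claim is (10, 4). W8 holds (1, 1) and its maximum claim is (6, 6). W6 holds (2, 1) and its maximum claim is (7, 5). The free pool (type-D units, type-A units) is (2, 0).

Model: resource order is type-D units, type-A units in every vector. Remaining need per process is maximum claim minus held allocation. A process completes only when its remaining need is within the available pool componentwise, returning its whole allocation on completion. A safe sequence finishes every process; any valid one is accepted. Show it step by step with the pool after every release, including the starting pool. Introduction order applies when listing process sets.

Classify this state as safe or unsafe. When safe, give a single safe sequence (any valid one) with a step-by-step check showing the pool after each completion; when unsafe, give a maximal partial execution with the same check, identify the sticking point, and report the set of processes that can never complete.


The state is SAFE; one workable sequence: W7, W1, W6, W8, W5, W9.
Key observation: W7 marks the first exact bind of the order: its need (2, 0) fits the free (2, 0) with zero slack on a requested resource.
Walking it through:
  pool = (2, 0)
  W7: need (2, 0) fits (2, 0); releases (1, 2), pool now (3, 2)
  W1: need (3, 2) fits (3, 2); releases (3, 2), pool now (6, 4)
  W6: need (5, 4) fits (6, 4); releases (2, 1), pool now (8, 5)
  W8: need (5, 5) fits (8, 5); releases (1, 1), pool now (9, 6)
  W5: need (9, 4) fits (9, 6); releases (1, 0), pool now (10, 6)
  W9: need (10, 5) fits (10, 6); releases (1, 1), pool now (11, 7)


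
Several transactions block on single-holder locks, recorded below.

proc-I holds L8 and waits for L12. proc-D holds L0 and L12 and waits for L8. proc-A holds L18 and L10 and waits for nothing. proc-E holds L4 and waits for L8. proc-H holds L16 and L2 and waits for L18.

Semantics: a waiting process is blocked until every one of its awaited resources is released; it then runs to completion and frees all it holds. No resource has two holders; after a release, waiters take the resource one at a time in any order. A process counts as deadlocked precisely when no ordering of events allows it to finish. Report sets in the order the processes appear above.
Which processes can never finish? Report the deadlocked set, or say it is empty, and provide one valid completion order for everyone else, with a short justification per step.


The deadlocked set is proc-I, proc-D and proc-E.
Key observation: the waits loop around proc-I -> proc-D -> proc-I with no way out; proc-E waits into the deadlock from upstream.
A valid finishing order for the others: proc-A, proc-H.
Step-by-step check:
  proc-A waits on nothing -> runs at once and releases L18 and L10
  run proc-H (all its waits — L18 — are resolved); releases L16 and L2


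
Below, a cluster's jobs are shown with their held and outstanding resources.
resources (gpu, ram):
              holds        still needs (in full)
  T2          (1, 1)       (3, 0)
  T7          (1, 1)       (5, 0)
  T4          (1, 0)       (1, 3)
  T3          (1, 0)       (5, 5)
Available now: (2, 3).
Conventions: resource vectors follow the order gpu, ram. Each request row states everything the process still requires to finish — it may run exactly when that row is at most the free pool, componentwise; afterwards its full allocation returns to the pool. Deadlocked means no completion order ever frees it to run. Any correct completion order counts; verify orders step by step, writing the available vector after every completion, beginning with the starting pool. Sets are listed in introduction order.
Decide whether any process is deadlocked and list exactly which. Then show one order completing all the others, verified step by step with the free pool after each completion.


Deadlocked: T7 and T3.
Key observation: after T4, T2 complete, (4, 4) is the best the pool ever gets, yet each leftover process wants more gpu.
A valid finishing order for the others: T4, T2. Step-by-step check:
  pool = (2, 3)
  T4 needs (1, 3) <= (2, 3) -> finishes; pool += (1, 0) = (3, 3)
  T2 needs (3, 0) <= (3, 3) -> finishes; pool += (1, 1) = (4, 4)
The stuck group stays short no matter what:
  T7 cannot run: need (5, 0) vs free (4, 4) (insufficient gpu)
  T3 cannot run: need (5, 5) vs free (4, 4) (insufficient gpu and ram)


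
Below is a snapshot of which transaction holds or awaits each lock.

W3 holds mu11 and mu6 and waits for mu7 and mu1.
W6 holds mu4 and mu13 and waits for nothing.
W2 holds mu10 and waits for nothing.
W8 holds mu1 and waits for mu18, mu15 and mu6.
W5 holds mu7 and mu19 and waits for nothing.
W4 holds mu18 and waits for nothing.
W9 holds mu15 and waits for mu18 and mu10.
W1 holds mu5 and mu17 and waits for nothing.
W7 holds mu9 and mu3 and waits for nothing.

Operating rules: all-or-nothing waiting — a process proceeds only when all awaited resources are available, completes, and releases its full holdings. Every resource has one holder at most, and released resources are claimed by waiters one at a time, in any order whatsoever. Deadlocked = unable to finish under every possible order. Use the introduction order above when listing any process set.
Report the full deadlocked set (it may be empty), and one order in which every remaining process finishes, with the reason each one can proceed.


Deadlocked set: W3 and W8.
Key observation: the loop W3 -> W8 -> W3 blocks itself forever; no other process is dragged down with it.
One completion order for the rest: W4, W7, W6, W2, W1, W5, W9.
Step-by-step check:
  run W4 (it waits on nothing); releases mu18
  run W7 (it waits on nothing); releases mu9 and mu3
  run W6 (it waits on nothing); releases mu4 and mu13
  run W2 (it waits on nothing); releases mu10
  run W1 (it waits on nothing); releases mu5 and mu17
  run W5 (it waits on nothing); releases mu7 and mu19
  W9 waits on mu18 and mu10 — all released -> runs and releases mu15


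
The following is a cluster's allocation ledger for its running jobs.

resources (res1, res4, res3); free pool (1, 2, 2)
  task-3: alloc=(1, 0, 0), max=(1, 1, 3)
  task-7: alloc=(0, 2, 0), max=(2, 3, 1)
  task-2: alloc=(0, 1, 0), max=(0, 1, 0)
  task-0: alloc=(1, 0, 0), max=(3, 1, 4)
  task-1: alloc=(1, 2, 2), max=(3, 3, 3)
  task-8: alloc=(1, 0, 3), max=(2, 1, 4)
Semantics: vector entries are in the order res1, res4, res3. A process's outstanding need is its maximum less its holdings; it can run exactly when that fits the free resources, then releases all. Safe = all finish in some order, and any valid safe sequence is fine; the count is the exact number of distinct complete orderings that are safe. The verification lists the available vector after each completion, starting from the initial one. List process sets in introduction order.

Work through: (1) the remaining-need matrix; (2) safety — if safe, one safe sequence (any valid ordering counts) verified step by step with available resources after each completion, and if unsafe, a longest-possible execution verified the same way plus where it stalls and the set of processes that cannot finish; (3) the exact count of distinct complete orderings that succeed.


(1) Outstanding need per process (order res1, res4, res3):
  task-3: (0, 1, 3)
  task-7: (2, 1, 1)
  task-2: (0, 0, 0)
  task-0: (2, 1, 4)
  task-1: (2, 1, 1)
  task-8: (1, 1, 1)
(2) The state is SAFE; one workable sequence: task-8, task-2, task-1, task-3, task-0, task-7.
Key observation: the order's first zero-slack moment is task-8 ((1, 1, 1) needed, (1, 2, 2) free — a requested resource with nothing to spare).
Step-by-step check:
  pool = (1, 2, 2)
  task-8 needs (1, 1, 1) <= (1, 2, 2) -> finishes; pool += (1, 0, 3) = (2, 2, 5)
  task-2 needs (0, 0, 0) <= (2, 2, 5) -> finishes; pool += (0, 1, 0) = (2, 3, 5)
  task-1 needs (2, 1, 1) <= (2, 3, 5) -> finishes; pool += (1, 2, 2) = (3, 5, 7)
  task-3 needs (0, 1, 3) <= (3, 5, 7) -> finishes; pool += (1, 0, 0) = (4, 5, 7)
  task-0 needs (2, 1, 4) <= (4, 5, 7) -> finishes; pool += (1, 0, 0) = (5, 5, 7)
  task-7 needs (2, 1, 1) <= (5, 5, 7) -> finishes; pool += (0, 2, 0) = (5, 7, 7)
(3) Precisely 144 of the possible complete orderings are safe sequences.


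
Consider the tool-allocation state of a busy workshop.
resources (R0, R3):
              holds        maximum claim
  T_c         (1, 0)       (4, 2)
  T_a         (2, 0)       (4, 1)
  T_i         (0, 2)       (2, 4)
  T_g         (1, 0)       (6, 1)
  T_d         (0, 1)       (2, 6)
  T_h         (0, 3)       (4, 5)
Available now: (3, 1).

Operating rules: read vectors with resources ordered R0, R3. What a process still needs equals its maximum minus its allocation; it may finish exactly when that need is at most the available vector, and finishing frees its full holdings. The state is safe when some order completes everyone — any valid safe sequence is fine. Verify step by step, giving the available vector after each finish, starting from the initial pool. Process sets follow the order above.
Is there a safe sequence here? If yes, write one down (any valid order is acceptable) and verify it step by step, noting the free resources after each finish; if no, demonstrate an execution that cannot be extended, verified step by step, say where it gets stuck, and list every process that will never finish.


UNSAFE — no complete ordering exists.
Key observation: T_a, T_g can finish, but then (6, 1) is all there is, and the blocked group's R3 demands exceed it.
The run T_a, T_g cannot be extended any further. Step-by-step check:
  pool = (3, 1)
  T_a needs (2, 1) <= (3, 1) -> finishes; pool += (2, 0) = (5, 1)
  T_g needs (5, 1) <= (5, 1) -> finishes; pool += (1, 0) = (6, 1)
  blocked: T_c wants (3, 2), pool (6, 1) — not enough R3
  blocked: T_i wants (2, 2), pool (6, 1) — not enough R3
  blocked: T_d wants (2, 5), pool (6, 1) — not enough R3
  blocked: T_h wants (4, 2), pool (6, 1) — not enough R3
Permanently blocked: T_c, T_i, T_d and T_h.


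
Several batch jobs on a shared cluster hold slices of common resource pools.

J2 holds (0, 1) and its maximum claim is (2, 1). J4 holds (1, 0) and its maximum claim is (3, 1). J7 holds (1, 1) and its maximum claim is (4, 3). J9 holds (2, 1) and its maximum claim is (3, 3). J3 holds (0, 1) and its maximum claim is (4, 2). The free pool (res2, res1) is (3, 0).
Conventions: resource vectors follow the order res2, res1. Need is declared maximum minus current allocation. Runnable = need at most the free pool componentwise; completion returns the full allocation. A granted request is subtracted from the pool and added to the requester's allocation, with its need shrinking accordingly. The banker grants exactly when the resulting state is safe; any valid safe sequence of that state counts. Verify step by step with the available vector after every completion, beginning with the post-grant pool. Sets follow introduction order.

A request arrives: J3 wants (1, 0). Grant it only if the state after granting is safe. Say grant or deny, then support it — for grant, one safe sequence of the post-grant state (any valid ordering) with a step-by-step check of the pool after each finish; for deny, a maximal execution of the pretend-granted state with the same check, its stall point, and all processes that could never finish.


GRANT: granting preserves safety; a valid post-grant sequence is J2, J4, J3, J7, J9.
Key observation: with (2, 0) left after the transfer, J2 can run at once — the state stays safe.
Verifying the post-grant state step by step:
  pool = (2, 0)
  run J2 (needs (2, 0), free (2, 0)); after release of (0, 1) the pool is (2, 1)
  run J4 (needs (2, 1), free (2, 1)); after release of (1, 0) the pool is (3, 1)
  run J3 (needs (3, 1), free (3, 1)); after release of (1, 1) the pool is (4, 2)
  run J7 (needs (3, 2), free (4, 2)); after release of (1, 1) the pool is (5, 3)
  run J9 (needs (1, 2), free (5, 3)); after release of (2, 1) the pool is (7, 4)


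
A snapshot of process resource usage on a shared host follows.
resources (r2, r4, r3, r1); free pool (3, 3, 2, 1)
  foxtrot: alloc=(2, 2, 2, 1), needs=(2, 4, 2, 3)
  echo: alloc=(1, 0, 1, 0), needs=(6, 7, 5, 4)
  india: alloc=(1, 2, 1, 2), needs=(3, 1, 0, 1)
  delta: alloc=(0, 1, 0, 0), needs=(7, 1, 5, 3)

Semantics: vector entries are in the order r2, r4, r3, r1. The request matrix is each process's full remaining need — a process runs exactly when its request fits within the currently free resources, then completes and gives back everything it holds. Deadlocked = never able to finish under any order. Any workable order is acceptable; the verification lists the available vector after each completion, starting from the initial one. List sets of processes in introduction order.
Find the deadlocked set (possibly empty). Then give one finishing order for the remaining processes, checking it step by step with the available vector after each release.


No process is deadlocked.
Key observation: beginning at india, releases accumulate fast enough that every process eventually fits.
The rest can finish in the order india, foxtrot, echo, delta. Step-by-step check:
  pool = (3, 3, 2, 1)
  india needs (3, 1, 0, 1) <= (3, 3, 2, 1) -> finishes; pool += (1, 2, 1, 2) = (4, 5, 3, 3)
  foxtrot needs (2, 4, 2, 3) <= (4, 5, 3, 3) -> finishes; pool += (2, 2, 2, 1) = (6, 7, 5, 4)
  echo needs (6, 7, 5, 4) <= (6, 7, 5, 4) -> finishes; pool += (1, 0, 1, 0) = (7, 7, 6, 4)
  delta needs (7, 1, 5, 3) <= (7, 7, 6, 4) -> finishes; pool += (0, 1, 0, 0) = (7, 8, 6, 4)


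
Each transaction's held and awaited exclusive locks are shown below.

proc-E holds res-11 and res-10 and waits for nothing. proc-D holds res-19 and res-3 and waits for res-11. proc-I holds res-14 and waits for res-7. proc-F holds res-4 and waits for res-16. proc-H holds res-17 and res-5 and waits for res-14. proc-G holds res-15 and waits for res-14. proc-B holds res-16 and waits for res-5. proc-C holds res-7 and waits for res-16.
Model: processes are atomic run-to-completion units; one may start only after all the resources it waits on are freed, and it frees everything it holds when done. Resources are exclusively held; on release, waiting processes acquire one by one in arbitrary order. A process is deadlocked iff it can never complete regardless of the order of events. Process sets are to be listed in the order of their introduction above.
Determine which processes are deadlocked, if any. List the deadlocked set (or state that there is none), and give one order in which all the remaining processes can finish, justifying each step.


Deadlocked: proc-I, proc-F, proc-H, proc-G, proc-B and proc-C.
Key observation: the wait chain closes on itself along proc-I -> proc-C -> proc-B -> proc-H -> proc-I; proc-F and proc-G wait into the deadlock from upstream.
One completion order for the rest: proc-E, proc-D.
Walking it through:
  proc-E waits on nothing -> runs at once and releases res-11 and res-10
  run proc-D (all its waits — res-11 — are resolved); releases res-19 and res-3


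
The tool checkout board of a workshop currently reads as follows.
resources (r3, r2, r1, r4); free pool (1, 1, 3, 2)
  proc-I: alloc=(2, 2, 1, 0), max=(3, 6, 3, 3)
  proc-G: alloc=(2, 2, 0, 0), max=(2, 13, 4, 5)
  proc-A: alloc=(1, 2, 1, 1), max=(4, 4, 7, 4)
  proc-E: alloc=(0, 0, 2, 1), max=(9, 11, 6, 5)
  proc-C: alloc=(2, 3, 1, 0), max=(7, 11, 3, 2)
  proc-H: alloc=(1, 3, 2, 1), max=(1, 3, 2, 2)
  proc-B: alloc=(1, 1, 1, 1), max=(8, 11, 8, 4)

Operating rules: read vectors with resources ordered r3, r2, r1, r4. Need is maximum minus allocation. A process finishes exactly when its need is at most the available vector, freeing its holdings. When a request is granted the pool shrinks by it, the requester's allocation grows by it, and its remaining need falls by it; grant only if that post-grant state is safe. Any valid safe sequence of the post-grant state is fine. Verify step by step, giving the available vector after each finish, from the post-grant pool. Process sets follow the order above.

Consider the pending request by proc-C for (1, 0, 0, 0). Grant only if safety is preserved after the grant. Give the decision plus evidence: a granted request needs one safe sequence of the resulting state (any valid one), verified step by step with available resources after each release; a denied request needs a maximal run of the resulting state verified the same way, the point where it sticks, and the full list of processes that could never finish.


GRANT: granting preserves safety; a valid post-grant sequence is proc-H, proc-I, proc-A, proc-C, proc-B, proc-G, proc-E.
Key observation: the grant leaves (0, 1, 3, 2) free — enough for proc-H, whose release restarts the cascade.
Step-by-step check of the post-grant state:
  pool = (0, 1, 3, 2)
  proc-H needs (0, 0, 0, 1) <= (0, 1, 3, 2) -> finishes; pool += (1, 3, 2, 1) = (1, 4, 5, 3)
  proc-I needs (1, 4, 2, 3) <= (1, 4, 5, 3) -> finishes; pool += (2, 2, 1, 0) = (3, 6, 6, 3)
  proc-A needs (3, 2, 6, 3) <= (3, 6, 6, 3) -> finishes; pool += (1, 2, 1, 1) = (4, 8, 7, 4)
  proc-C needs (4, 8, 2, 2) <= (4, 8, 7, 4) -> finishes; pool += (3, 3, 1, 0) = (7, 11, 8, 4)
  proc-B needs (7, 10, 7, 3) <= (7, 11, 8, 4) -> finishes; pool += (1, 1, 1, 1) = (8, 12, 9, 5)
  proc-G needs (0, 11, 4, 5) <= (8, 12, 9, 5) -> finishes; pool += (2, 2, 0, 0) = (10, 14, 9, 5)
  proc-E needs (9, 11, 4, 4) <= (10, 14, 9, 5) -> finishes; pool += (0, 0, 2, 1) = (10, 14, 11, 6)


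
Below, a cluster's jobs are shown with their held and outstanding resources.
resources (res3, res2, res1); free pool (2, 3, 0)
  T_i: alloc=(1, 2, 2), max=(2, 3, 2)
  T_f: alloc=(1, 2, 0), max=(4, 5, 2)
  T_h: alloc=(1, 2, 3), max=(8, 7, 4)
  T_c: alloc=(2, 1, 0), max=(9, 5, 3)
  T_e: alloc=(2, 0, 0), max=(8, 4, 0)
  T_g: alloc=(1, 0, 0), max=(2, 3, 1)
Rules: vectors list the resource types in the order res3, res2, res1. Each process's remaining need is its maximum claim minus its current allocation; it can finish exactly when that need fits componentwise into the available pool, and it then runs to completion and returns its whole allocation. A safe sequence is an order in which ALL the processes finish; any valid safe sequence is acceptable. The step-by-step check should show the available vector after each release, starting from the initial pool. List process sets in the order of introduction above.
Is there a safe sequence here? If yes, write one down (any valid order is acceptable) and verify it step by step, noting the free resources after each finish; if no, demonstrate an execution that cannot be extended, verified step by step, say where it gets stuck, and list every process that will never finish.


The state is UNSAFE.
Key observation: T_i, T_g, T_f can finish, but then (5, 7, 2) is all there is, and the blocked group's res3 demands exceed it.
The run T_i, T_g, T_f cannot be extended any further. Verifying each step:
  pool = (2, 3, 0)
  T_i needs (1, 1, 0) <= (2, 3, 0) -> finishes; pool += (1, 2, 2) = (3, 5, 2)
  T_g needs (1, 3, 1) <= (3, 5, 2) -> finishes; pool += (1, 0, 0) = (4, 5, 2)
  T_f needs (3, 3, 2) <= (4, 5, 2) -> finishes; pool += (1, 2, 0) = (5, 7, 2)
  T_h still needs (7, 5, 1) but only (5, 7, 2) is free — short on res3
  T_c still needs (7, 4, 3) but only (5, 7, 2) is free — short on res3 and res1
  T_e still needs (6, 4, 0) but only (5, 7, 2) is free — short on res3
Never able to finish: T_h, T_c and T_e.
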